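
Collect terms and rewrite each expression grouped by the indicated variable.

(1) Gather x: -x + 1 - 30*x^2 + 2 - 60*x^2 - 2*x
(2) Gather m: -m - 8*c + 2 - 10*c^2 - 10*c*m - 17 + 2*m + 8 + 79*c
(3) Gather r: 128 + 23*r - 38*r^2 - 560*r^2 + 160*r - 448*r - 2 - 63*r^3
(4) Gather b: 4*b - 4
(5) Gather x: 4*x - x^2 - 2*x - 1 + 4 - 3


(1) = -90*x^2 - 3*x + 3
(2) = -10*c^2 + 71*c + m*(1 - 10*c) - 7
(3) = -63*r^3 - 598*r^2 - 265*r + 126
(4) = 4*b - 4
(5) = -x^2 + 2*x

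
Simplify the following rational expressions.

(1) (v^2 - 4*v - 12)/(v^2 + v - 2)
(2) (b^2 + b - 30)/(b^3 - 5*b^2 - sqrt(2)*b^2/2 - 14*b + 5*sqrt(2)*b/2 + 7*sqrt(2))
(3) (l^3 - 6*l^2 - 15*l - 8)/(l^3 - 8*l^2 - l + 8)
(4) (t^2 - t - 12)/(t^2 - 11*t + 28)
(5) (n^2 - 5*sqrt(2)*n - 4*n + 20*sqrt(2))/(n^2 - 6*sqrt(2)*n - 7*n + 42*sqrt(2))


(1) = (v - 6)/(v - 1)
(2) = (2*b^2 + 2*b - 60)/(2*b^3 + b^2*(-10 - sqrt(2)) + b*(-28 + 5*sqrt(2)) + 14*sqrt(2))
(3) = (l + 1)/(l - 1)
(4) = (t + 3)/(t - 7)
(5) = (n^2 + n*(-5*sqrt(2) - 4) + 20*sqrt(2))/(n^2 + n*(-6*sqrt(2) - 7) + 42*sqrt(2))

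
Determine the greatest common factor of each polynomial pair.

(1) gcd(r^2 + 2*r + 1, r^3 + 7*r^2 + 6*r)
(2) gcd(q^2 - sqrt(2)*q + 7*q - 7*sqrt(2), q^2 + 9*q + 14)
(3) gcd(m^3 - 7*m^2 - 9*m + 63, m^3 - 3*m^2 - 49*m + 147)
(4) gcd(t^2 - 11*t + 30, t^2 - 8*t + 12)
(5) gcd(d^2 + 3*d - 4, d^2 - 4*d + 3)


(1) = r + 1
(2) = gcd((q + 7)*(q - sqrt(2)), (q + 2)*(q + 7)) = q + 7
(3) = gcd((m - 7)*(m - 3)*(m + 3), (m - 7)*(m - 3)*(m + 7)) = m^2 - 10*m + 21
(4) = t - 6
(5) = d - 1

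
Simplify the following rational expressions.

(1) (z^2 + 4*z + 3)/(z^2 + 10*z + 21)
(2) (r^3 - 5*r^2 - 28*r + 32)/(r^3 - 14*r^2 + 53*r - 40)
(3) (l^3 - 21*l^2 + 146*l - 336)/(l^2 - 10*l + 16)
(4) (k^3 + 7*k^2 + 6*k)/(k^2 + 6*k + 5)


(1) = (z + 1)/(z + 7)
(2) = (r + 4)/(r - 5)
(3) = (l^2 - 13*l + 42)/(l - 2)
(4) = (k^2 + 6*k)/(k + 5)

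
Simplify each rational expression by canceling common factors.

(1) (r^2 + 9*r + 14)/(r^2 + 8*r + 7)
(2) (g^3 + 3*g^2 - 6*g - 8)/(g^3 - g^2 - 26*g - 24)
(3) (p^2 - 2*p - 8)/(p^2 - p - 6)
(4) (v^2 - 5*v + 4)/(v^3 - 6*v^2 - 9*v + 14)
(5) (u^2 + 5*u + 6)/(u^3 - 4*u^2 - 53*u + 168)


(1) = (r + 2)/(r + 1)
(2) = (g - 2)/(g - 6)
(3) = (p - 4)/(p - 3)
(4) = (v - 4)/(v^2 - 5*v - 14)
(5) = (u^2 + 5*u + 6)/(u^3 - 4*u^2 - 53*u + 168)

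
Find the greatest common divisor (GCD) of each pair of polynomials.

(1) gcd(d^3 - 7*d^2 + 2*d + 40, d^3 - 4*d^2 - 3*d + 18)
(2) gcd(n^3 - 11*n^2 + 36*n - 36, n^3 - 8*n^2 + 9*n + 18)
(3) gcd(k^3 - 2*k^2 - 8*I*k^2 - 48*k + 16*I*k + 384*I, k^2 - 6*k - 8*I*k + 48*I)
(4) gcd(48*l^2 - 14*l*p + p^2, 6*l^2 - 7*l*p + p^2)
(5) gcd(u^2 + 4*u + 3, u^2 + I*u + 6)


(1) = gcd((d - 5)*(d - 4)*(d + 2), (d - 3)^2*(d + 2)) = d + 2
(2) = n^2 - 9*n + 18
(3) = gcd((k - 8)*(k + 6)*(k - 8*I), (k - 6)*(k - 8*I)) = k - 8*I
(4) = gcd((-8*l + p)*(-6*l + p), (-6*l + p)*(-l + p)) = -6*l + p
(5) = 1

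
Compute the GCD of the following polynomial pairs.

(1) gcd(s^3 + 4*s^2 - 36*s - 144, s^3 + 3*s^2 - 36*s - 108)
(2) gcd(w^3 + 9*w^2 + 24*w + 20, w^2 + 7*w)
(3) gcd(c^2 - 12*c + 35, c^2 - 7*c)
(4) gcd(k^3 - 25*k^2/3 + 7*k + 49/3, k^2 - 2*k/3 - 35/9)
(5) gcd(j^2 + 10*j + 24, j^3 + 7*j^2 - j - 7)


(1) = gcd((s - 6)*(s + 4)*(s + 6), (s - 6)*(s + 3)*(s + 6)) = s^2 - 36
(2) = 1
(3) = gcd((c - 7)*(c - 5), c*(c - 7)) = c - 7
(4) = k - 7/3
(5) = 1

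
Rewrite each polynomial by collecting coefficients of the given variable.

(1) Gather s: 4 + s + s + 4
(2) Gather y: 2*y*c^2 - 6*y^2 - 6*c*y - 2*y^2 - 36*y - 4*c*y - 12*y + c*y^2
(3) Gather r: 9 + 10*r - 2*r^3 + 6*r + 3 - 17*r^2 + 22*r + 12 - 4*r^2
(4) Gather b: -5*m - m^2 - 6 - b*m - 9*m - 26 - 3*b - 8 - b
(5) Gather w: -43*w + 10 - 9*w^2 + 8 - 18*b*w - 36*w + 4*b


(1) = 2*s + 8
(2) = y^2*(c - 8) + y*(2*c^2 - 10*c - 48)
(3) = -2*r^3 - 21*r^2 + 38*r + 24
(4) = b*(-m - 4) - m^2 - 14*m - 40
(5) = 4*b - 9*w^2 + w*(-18*b - 79) + 18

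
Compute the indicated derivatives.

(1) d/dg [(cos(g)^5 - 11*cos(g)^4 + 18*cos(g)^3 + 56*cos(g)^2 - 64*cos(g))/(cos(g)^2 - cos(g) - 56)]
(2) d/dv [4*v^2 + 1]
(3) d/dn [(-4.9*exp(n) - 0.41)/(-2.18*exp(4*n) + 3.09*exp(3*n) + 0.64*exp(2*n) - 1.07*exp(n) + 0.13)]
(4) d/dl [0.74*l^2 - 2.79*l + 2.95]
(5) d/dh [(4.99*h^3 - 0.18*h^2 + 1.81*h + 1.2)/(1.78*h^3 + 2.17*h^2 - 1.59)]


(1) = (-3*cos(g)^4 - 22*cos(g)^3 + 69*cos(g)^2 + 84*cos(g) - 56)*sin(g)/(cos(g) + 7)^2
(2) = 8*v
(3) = (-32.046*exp(4*n) + 26.7068*exp(3*n) + 6.9367*exp(2*n) + 0.5248*exp(n) - 1.0757)*exp(n)/(4.7524*exp(8*n) - 13.4724*exp(7*n) + 6.7577*exp(6*n) + 8.6204*exp(5*n) - 6.7698*exp(4*n) - 0.5662*exp(3*n) + 1.3113*exp(2*n) - 0.2782*exp(n) + 0.0169)
(4) = 1.48*l - 2.79
(5) = (11.1487*h^4 - 6.4436*h^3 - 34.138*h^2 - 4.6356*h - 2.8779)/(3.1684*h^6 + 7.7252*h^5 + 4.7089*h^4 - 5.6604*h^3 - 6.9006*h^2 + 2.5281)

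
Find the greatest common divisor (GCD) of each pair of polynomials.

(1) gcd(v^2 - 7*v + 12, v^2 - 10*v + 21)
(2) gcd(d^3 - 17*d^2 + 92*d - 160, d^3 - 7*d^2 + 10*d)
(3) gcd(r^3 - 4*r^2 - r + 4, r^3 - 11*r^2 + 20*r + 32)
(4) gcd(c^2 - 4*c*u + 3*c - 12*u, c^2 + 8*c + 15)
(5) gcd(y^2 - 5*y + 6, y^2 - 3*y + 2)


(1) = gcd((v - 4)*(v - 3), (v - 7)*(v - 3)) = v - 3
(2) = gcd((d - 8)*(d - 5)*(d - 4), d*(d - 5)*(d - 2)) = d - 5
(3) = r^2 - 3*r - 4
(4) = gcd((c + 3)*(c - 4*u), (c + 3)*(c + 5)) = c + 3
(5) = y - 2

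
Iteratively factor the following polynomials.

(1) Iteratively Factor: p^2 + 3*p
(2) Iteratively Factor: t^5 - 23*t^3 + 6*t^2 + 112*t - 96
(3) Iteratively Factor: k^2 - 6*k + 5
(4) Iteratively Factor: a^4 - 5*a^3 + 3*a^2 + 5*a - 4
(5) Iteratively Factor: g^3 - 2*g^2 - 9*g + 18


(1) = (p)*(p + 3)
(2) = (t - 1)*(t^4 + t^3 - 22*t^2 - 16*t + 96) = (t - 1)*(t + 4)*(t^3 - 3*t^2 - 10*t + 24) = (t - 1)*(t + 3)*(t + 4)*(t^2 - 6*t + 8) = (t - 4)*(t - 1)*(t + 3)*(t + 4)*(t - 2)
(3) = (k - 5)*(k - 1)
(4) = (a - 1)*(a^3 - 4*a^2 - a + 4) = (a - 1)*(a + 1)*(a^2 - 5*a + 4) = (a - 1)^2*(a + 1)*(a - 4)
(5) = (g - 2)*(g^2 - 9) = (g - 2)*(g + 3)*(g - 3)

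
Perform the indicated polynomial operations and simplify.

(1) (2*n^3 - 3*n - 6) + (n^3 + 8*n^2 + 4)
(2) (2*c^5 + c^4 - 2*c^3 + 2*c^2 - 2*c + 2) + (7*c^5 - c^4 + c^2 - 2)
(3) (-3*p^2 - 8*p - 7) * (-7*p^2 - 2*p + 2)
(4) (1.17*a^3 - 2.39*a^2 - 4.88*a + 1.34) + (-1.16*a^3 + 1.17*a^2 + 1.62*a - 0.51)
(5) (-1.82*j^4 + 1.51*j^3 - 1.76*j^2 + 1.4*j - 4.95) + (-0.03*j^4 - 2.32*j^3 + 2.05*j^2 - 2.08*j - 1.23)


(1) = 3*n^3 + 8*n^2 - 3*n - 2
(2) = 9*c^5 - 2*c^3 + 3*c^2 - 2*c
(3) = 21*p^4 + 62*p^3 + 59*p^2 - 2*p - 14
(4) = 0.01*a^3 - 1.22*a^2 - 3.26*a + 0.83
(5) = -1.85*j^4 - 0.81*j^3 + 0.29*j^2 - 0.68*j - 6.18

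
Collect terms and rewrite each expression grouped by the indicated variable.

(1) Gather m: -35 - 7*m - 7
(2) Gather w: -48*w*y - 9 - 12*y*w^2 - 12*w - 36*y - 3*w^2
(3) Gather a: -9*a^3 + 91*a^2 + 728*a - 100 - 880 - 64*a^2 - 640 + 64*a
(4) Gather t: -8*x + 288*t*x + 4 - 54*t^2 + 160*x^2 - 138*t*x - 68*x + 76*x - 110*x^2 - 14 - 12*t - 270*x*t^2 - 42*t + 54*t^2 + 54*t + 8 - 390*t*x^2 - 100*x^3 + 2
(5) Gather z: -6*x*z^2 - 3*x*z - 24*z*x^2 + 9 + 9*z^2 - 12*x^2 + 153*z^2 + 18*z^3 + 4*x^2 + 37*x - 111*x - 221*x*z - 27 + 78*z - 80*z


(1) = -7*m - 42
(2) = w^2*(-12*y - 3) + w*(-48*y - 12) - 36*y - 9
(3) = -9*a^3 + 27*a^2 + 792*a - 1620
(4) = -270*t^2*x + t*(-390*x^2 + 150*x) - 100*x^3 + 50*x^2
(5) = -8*x^2 - 74*x + 18*z^3 + z^2*(162 - 6*x) + z*(-24*x^2 - 224*x - 2) - 18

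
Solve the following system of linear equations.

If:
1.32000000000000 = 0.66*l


Then:
l = 2.00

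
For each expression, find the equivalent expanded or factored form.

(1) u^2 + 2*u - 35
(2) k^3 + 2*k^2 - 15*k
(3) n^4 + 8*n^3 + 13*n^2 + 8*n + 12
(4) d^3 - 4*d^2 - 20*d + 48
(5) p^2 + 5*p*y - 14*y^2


(1) = (u - 5)*(u + 7)
(2) = k*(k - 3)*(k + 5)
(3) = (n + 2)*(n + 6)*(n - I)*(n + I)
(4) = (d - 6)*(d - 2)*(d + 4)
(5) = (p - 2*y)*(p + 7*y)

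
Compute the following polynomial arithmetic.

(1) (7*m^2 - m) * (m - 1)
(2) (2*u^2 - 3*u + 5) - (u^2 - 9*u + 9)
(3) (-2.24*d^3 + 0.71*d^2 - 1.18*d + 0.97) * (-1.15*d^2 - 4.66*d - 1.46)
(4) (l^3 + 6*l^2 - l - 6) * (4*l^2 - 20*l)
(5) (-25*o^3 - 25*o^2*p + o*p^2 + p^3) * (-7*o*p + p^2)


(1) = 7*m^3 - 8*m^2 + m
(2) = u^2 + 6*u - 4
(3) = 2.576*d^5 + 9.6219*d^4 + 1.3188*d^3 + 3.3467*d^2 - 2.7974*d - 1.4162
(4) = 4*l^5 + 4*l^4 - 124*l^3 - 4*l^2 + 120*l
(5) = 175*o^4*p + 150*o^3*p^2 - 32*o^2*p^3 - 6*o*p^4 + p^5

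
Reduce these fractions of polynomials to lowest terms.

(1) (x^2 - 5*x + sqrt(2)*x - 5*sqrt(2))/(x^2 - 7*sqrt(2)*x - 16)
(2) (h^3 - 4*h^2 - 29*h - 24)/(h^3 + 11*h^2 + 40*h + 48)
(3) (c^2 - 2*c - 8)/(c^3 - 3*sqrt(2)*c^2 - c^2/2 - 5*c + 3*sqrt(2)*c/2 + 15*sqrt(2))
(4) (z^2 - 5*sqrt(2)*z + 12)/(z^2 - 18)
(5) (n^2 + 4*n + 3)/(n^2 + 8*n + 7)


(1) = (x - 5)/(x - 8*sqrt(2))
(2) = (h^2 - 7*h - 8)/(h^2 + 8*h + 16)
(3) = (2*c - 8)/(2*c^2 + c*(-6*sqrt(2) - 5) + 15*sqrt(2))
(4) = (z - 2*sqrt(2))/(z + 3*sqrt(2))
(5) = (n + 3)/(n + 7)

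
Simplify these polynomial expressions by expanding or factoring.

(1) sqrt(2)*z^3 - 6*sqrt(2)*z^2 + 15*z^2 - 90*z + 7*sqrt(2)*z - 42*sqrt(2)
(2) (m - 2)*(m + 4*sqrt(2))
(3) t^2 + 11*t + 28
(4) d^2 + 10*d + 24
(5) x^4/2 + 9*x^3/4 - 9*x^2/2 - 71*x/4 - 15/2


(1) = (z - 6)*(z + 7*sqrt(2))*(sqrt(2)*z + 1)
(2) = m^2 - 2*m + 4*sqrt(2)*m - 8*sqrt(2)
(3) = (t + 4)*(t + 7)
(4) = (d + 4)*(d + 6)
(5) = (x/2 + 1)*(x - 3)*(x + 1/2)*(x + 5)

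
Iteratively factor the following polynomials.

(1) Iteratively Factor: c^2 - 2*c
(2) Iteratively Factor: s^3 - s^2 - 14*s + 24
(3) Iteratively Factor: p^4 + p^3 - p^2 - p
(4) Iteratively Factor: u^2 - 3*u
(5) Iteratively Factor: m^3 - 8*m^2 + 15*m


(1) = (c - 2)*(c)
(2) = (s - 3)*(s^2 + 2*s - 8) = (s - 3)*(s - 2)*(s + 4)
(3) = (p)*(p^3 + p^2 - p - 1) = p*(p - 1)*(p^2 + 2*p + 1) = p*(p - 1)*(p + 1)*(p + 1)
(4) = (u - 3)*(u)
(5) = (m - 3)*(m^2 - 5*m) = m*(m - 3)*(m - 5)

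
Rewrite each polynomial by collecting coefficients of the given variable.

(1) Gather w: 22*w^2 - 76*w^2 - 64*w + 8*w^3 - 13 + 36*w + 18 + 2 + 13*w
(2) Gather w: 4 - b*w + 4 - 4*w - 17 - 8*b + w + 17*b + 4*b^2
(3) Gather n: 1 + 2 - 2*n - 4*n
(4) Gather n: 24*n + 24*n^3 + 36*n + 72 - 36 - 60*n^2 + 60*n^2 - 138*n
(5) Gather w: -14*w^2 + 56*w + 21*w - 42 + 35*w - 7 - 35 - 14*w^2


(1) = 8*w^3 - 54*w^2 - 15*w + 7
(2) = 4*b^2 + 9*b + w*(-b - 3) - 9
(3) = 3 - 6*n
(4) = 24*n^3 - 78*n + 36
(5) = -28*w^2 + 112*w - 84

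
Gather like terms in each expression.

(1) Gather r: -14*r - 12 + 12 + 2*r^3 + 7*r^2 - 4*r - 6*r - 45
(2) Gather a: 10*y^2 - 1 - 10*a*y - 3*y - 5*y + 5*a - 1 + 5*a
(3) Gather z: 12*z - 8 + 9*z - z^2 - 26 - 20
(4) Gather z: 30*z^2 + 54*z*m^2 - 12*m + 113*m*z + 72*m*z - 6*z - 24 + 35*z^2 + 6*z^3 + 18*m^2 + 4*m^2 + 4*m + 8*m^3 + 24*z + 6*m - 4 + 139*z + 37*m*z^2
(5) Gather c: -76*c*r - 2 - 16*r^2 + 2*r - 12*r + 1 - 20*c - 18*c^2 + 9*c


(1) = 2*r^3 + 7*r^2 - 24*r - 45
(2) = a*(10 - 10*y) + 10*y^2 - 8*y - 2
(3) = -z^2 + 21*z - 54
(4) = 8*m^3 + 22*m^2 - 2*m + 6*z^3 + z^2*(37*m + 65) + z*(54*m^2 + 185*m + 157) - 28
(5) = -18*c^2 + c*(-76*r - 11) - 16*r^2 - 10*r - 1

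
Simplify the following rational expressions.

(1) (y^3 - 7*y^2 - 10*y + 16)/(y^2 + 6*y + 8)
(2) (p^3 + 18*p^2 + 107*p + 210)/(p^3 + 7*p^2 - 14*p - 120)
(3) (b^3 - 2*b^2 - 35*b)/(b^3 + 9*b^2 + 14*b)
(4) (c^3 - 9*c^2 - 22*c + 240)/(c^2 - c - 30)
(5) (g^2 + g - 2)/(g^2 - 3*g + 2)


(1) = (y^2 - 9*y + 8)/(y + 4)
(2) = (p + 7)/(p - 4)
(3) = (b^2 - 2*b - 35)/(b^2 + 9*b + 14)
(4) = c - 8
(5) = (g + 2)/(g - 2)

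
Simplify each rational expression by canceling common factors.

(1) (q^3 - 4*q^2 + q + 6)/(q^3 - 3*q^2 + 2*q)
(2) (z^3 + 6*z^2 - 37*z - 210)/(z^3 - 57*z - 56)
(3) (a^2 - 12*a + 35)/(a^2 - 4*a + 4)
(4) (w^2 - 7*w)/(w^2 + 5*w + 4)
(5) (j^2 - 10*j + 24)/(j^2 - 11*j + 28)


(1) = (q^2 - 2*q - 3)/(q^2 - q)
(2) = (z^2 - z - 30)/(z^2 - 7*z - 8)
(3) = (a^2 - 12*a + 35)/(a^2 - 4*a + 4)
(4) = (w^2 - 7*w)/(w^2 + 5*w + 4)
(5) = (j - 6)/(j - 7)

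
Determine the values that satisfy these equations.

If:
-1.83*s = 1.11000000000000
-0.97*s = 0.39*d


Then:
d = 1.51
s = -0.61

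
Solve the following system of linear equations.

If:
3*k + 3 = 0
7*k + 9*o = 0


Then:
k = -1
o = 7/9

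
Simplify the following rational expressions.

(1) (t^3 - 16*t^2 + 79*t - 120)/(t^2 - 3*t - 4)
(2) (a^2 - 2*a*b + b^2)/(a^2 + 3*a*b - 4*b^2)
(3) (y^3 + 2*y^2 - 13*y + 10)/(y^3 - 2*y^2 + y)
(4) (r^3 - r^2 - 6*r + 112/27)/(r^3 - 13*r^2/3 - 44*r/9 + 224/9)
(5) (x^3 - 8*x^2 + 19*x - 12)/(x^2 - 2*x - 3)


(1) = (t^3 - 16*t^2 + 79*t - 120)/(t^2 - 3*t - 4)
(2) = (a - b)/(a + 4*b)
(3) = (y^2 + 3*y - 10)/(y^2 - y)
(4) = (3*r - 2)/(3*r - 12)
(5) = (x^2 - 5*x + 4)/(x + 1)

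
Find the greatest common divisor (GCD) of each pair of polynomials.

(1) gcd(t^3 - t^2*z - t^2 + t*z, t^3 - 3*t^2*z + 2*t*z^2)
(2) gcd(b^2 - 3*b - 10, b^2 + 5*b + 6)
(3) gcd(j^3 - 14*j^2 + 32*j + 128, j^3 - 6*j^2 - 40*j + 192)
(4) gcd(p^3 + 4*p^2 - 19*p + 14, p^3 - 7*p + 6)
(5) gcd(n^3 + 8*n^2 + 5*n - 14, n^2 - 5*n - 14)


(1) = gcd(t*(t - 1)*(t - z), t*(t - 2*z)*(t - z)) = -t^2 + t*z
(2) = gcd((b - 5)*(b + 2), (b + 2)*(b + 3)) = b + 2
(3) = gcd((j - 8)^2*(j + 2), (j - 8)*(j - 4)*(j + 6)) = j - 8
(4) = p^2 - 3*p + 2
(5) = gcd((n - 1)*(n + 2)*(n + 7), (n - 7)*(n + 2)) = n + 2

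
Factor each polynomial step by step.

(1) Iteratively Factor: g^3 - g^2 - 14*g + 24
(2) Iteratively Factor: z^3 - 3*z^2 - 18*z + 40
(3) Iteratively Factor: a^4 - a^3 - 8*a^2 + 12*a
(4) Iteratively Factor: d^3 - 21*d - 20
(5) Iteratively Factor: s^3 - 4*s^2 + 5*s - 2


(1) = (g - 3)*(g^2 + 2*g - 8) = (g - 3)*(g - 2)*(g + 4)
(2) = (z - 2)*(z^2 - z - 20) = (z - 5)*(z - 2)*(z + 4)
(3) = (a + 3)*(a^3 - 4*a^2 + 4*a) = (a - 2)*(a + 3)*(a^2 - 2*a) = a*(a - 2)*(a + 3)*(a - 2)
(4) = (d + 1)*(d^2 - d - 20) = (d - 5)*(d + 1)*(d + 4)
(5) = (s - 2)*(s^2 - 2*s + 1) = (s - 2)*(s - 1)*(s - 1)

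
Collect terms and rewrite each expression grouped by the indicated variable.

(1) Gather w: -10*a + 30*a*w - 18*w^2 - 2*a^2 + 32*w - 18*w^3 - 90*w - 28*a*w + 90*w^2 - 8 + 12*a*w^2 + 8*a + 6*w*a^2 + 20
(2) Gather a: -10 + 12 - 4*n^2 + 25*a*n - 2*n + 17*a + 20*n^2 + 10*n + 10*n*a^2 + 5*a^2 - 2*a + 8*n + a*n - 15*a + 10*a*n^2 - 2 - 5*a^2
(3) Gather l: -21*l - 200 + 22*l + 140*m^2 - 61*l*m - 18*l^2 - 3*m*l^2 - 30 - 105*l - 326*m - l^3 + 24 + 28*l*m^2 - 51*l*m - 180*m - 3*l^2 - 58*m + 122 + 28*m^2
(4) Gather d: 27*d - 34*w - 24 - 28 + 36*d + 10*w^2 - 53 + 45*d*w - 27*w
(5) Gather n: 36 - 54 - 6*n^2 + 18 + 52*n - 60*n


(1) = -2*a^2 - 2*a - 18*w^3 + w^2*(12*a + 72) + w*(6*a^2 + 2*a - 58) + 12
(2) = 10*a^2*n + a*(10*n^2 + 26*n) + 16*n^2 + 16*n
(3) = -l^3 + l^2*(-3*m - 21) + l*(28*m^2 - 112*m - 104) + 168*m^2 - 564*m - 84
(4) = d*(45*w + 63) + 10*w^2 - 61*w - 105
(5) = -6*n^2 - 8*n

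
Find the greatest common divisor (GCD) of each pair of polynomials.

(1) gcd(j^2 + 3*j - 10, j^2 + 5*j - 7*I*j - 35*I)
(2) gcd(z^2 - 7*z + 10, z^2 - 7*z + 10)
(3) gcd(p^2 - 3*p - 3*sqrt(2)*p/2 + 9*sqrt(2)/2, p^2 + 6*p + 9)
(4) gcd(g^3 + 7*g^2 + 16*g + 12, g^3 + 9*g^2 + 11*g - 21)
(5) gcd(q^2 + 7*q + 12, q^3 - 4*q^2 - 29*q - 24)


(1) = j + 5
(2) = gcd((z - 5)*(z - 2), (z - 5)*(z - 2)) = z^2 - 7*z + 10
(3) = 1
(4) = g + 3
(5) = gcd((q + 3)*(q + 4), (q - 8)*(q + 1)*(q + 3)) = q + 3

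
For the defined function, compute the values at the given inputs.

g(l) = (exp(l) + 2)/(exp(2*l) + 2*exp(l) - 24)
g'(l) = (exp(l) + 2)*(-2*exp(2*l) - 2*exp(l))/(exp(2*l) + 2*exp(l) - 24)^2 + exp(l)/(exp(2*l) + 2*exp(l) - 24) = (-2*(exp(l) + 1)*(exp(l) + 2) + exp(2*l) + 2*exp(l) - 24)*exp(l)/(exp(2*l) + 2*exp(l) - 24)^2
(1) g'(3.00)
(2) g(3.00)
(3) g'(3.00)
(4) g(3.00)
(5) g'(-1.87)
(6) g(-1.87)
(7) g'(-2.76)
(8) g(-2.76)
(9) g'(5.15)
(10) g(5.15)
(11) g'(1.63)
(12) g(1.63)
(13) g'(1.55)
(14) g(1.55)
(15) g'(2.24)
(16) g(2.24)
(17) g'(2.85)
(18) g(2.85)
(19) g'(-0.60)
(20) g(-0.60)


(1) = -0.06
(2) = 0.05
(3) = -0.06
(4) = 0.05
(5) = -0.01
(6) = -0.09
(7) = -0.00
(8) = -0.09
(9) = -0.01
(10) = 0.01
(11) = -2.53
(12) = 0.58
(13) = -5.60
(14) = 0.88
(15) = -0.21
(16) = 0.14
(17) = -0.07
(18) = 0.06
(19) = -0.03
(20) = -0.11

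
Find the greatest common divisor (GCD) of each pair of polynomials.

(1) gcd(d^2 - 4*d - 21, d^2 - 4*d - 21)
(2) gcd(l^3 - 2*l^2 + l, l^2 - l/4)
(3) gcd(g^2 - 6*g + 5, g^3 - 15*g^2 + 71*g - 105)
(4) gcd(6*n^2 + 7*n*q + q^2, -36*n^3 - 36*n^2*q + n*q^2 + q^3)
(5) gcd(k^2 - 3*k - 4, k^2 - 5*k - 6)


(1) = d^2 - 4*d - 21
(2) = l
(3) = gcd((g - 5)*(g - 1), (g - 7)*(g - 5)*(g - 3)) = g - 5
(4) = gcd((n + q)*(6*n + q), (-6*n + q)*(n + q)*(6*n + q)) = 6*n^2 + 7*n*q + q^2
(5) = k + 1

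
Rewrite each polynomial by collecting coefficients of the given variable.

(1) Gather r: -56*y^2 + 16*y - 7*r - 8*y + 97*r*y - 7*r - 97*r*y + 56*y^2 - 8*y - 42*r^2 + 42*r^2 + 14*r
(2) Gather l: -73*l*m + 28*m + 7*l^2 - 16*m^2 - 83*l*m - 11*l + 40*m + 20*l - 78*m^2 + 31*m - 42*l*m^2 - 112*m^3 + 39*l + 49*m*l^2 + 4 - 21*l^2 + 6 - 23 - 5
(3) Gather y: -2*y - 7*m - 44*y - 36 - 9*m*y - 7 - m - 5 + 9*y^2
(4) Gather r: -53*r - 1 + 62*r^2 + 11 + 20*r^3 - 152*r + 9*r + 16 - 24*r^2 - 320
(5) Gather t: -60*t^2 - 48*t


(1) = 0
(2) = l^2*(49*m - 14) + l*(-42*m^2 - 156*m + 48) - 112*m^3 - 94*m^2 + 99*m - 18
(3) = -8*m + 9*y^2 + y*(-9*m - 46) - 48
(4) = 20*r^3 + 38*r^2 - 196*r - 294
(5) = -60*t^2 - 48*t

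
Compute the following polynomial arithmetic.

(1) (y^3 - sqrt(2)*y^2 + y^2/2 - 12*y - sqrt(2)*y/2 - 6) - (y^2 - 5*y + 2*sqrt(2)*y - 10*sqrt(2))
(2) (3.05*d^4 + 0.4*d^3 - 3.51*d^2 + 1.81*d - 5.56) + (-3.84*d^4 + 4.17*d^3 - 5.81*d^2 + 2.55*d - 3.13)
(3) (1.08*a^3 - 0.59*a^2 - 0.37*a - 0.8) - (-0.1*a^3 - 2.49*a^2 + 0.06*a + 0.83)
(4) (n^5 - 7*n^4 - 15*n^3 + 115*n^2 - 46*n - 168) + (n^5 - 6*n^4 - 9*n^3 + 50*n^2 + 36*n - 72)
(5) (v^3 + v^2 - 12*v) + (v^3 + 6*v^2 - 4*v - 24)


(1) = y^3 - sqrt(2)*y^2 - y^2/2 - 7*y - 5*sqrt(2)*y/2 - 6 + 10*sqrt(2)
(2) = -0.79*d^4 + 4.57*d^3 - 9.32*d^2 + 4.36*d - 8.69
(3) = 1.18*a^3 + 1.9*a^2 - 0.43*a - 1.63
(4) = 2*n^5 - 13*n^4 - 24*n^3 + 165*n^2 - 10*n - 240
(5) = 2*v^3 + 7*v^2 - 16*v - 24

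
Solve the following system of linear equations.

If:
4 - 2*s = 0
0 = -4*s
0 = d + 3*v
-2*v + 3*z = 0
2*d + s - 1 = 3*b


Then:
No Solution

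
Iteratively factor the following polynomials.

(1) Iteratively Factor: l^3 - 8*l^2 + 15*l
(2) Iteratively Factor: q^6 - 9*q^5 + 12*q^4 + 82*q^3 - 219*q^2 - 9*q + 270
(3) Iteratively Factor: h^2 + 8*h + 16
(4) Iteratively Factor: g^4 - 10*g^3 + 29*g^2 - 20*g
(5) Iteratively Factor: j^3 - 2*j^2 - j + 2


(1) = (l - 3)*(l^2 - 5*l) = (l - 5)*(l - 3)*(l)
(2) = (q - 3)*(q^5 - 6*q^4 - 6*q^3 + 64*q^2 - 27*q - 90) = (q - 5)*(q - 3)*(q^4 - q^3 - 11*q^2 + 9*q + 18) = (q - 5)*(q - 3)*(q + 1)*(q^3 - 2*q^2 - 9*q + 18) = (q - 5)*(q - 3)*(q + 1)*(q + 3)*(q^2 - 5*q + 6) = (q - 5)*(q - 3)^2*(q + 1)*(q + 3)*(q - 2)
(3) = (h + 4)*(h + 4)
(4) = (g)*(g^3 - 10*g^2 + 29*g - 20) = g*(g - 1)*(g^2 - 9*g + 20) = g*(g - 5)*(g - 1)*(g - 4)
(5) = (j + 1)*(j^2 - 3*j + 2) = (j - 2)*(j + 1)*(j - 1)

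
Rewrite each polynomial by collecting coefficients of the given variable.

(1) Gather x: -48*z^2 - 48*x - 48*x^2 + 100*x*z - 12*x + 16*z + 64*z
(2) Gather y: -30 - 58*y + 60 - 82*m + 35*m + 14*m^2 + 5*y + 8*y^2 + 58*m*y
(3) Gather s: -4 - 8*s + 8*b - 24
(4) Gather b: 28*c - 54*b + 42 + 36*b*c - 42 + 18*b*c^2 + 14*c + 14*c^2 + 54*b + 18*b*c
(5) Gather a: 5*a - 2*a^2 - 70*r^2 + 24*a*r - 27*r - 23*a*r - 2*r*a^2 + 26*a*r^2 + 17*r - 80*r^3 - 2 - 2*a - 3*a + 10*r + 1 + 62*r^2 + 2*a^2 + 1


(1) = -48*x^2 + x*(100*z - 60) - 48*z^2 + 80*z
(2) = 14*m^2 - 47*m + 8*y^2 + y*(58*m - 53) + 30
(3) = 8*b - 8*s - 28
(4) = b*(18*c^2 + 54*c) + 14*c^2 + 42*c
(5) = -2*a^2*r + a*(26*r^2 + r) - 80*r^3 - 8*r^2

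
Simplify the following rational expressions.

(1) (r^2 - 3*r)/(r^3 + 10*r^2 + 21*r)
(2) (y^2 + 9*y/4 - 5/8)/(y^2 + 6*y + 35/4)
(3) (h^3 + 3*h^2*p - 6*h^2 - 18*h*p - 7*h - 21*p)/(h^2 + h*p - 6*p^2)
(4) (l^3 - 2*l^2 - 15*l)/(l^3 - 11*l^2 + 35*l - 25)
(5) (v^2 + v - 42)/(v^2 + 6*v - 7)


(1) = (r - 3)/(r^2 + 10*r + 21)
(2) = (4*y - 1)/(4*y + 14)
(3) = (-h^2 + 6*h + 7)/(-h + 2*p)
(4) = (l^2 + 3*l)/(l^2 - 6*l + 5)
(5) = (v - 6)/(v - 1)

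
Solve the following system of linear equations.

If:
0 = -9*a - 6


Then:
a = -2/3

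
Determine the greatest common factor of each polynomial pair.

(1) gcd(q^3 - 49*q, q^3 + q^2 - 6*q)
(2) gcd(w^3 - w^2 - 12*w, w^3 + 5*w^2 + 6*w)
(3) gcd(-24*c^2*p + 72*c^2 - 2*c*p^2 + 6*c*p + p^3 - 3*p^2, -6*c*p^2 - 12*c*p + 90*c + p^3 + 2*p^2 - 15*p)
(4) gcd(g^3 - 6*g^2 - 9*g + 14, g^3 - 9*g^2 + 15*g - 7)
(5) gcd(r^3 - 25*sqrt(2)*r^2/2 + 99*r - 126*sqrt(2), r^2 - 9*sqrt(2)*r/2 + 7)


(1) = gcd(q*(q - 7)*(q + 7), q*(q - 2)*(q + 3)) = q
(2) = w^2 + 3*w
(3) = -6*c*p + 18*c + p^2 - 3*p
(4) = g^2 - 8*g + 7
(5) = r - 7*sqrt(2)/2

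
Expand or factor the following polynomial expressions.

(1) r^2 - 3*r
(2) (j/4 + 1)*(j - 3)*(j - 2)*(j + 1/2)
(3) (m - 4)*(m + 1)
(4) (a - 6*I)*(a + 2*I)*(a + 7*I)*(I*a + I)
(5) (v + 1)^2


(1) = r*(r - 3)
(2) = j^4/4 - j^3/8 - 29*j^2/8 + 17*j/4 + 3
(3) = m^2 - 3*m - 4
(4) = I*a^4 - 3*a^3 + I*a^3 - 3*a^2 + 40*I*a^2 - 84*a + 40*I*a - 84
(5) = v^2 + 2*v + 1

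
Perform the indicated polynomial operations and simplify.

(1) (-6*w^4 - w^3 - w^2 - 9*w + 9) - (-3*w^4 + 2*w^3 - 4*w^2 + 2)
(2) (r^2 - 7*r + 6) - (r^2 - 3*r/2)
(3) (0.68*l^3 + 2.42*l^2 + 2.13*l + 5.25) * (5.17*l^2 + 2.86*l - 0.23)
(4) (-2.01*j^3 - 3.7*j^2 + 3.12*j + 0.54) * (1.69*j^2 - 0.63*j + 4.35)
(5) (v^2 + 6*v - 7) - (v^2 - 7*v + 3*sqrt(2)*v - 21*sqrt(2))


(1) = -3*w^4 - 3*w^3 + 3*w^2 - 9*w + 7
(2) = 6 - 11*r/2
(3) = 3.5156*l^5 + 14.4562*l^4 + 17.7769*l^3 + 32.6777*l^2 + 14.5251*l - 1.2075
(4) = -3.3969*j^5 - 4.9867*j^4 - 1.1397*j^3 - 17.148*j^2 + 13.2318*j + 2.349
(5) = -3*sqrt(2)*v + 13*v - 7 + 21*sqrt(2)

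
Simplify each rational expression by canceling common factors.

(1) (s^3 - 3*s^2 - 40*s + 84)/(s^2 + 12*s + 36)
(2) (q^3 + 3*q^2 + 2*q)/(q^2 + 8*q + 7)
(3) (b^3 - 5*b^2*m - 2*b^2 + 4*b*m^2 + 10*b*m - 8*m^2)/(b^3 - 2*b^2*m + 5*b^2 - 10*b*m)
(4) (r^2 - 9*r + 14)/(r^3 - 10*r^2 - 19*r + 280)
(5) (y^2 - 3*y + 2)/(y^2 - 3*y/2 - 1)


(1) = (s^2 - 9*s + 14)/(s + 6)
(2) = (q^2 + 2*q)/(q + 7)
(3) = (b^3 - 5*b^2*m - 2*b^2 + 4*b*m^2 + 10*b*m - 8*m^2)/(b^3 - 2*b^2*m + 5*b^2 - 10*b*m)
(4) = (r - 2)/(r^2 - 3*r - 40)
(5) = (2*y - 2)/(2*y + 1)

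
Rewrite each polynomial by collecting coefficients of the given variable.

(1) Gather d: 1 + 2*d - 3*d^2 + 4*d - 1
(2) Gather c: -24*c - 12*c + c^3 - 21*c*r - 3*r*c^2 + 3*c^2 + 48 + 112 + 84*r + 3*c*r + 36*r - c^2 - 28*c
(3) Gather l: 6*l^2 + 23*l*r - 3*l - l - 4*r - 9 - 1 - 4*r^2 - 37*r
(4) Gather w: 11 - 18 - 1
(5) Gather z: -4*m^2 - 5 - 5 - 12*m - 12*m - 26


(1) = -3*d^2 + 6*d
(2) = c^3 + c^2*(2 - 3*r) + c*(-18*r - 64) + 120*r + 160
(3) = 6*l^2 + l*(23*r - 4) - 4*r^2 - 41*r - 10
(4) = -8
(5) = -4*m^2 - 24*m - 36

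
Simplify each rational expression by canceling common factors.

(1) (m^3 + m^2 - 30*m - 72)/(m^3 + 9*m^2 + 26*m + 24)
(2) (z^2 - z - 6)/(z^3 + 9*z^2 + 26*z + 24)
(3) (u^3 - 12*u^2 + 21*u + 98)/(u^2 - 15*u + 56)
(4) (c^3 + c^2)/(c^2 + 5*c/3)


(1) = (m - 6)/(m + 2)
(2) = (z - 3)/(z^2 + 7*z + 12)
(3) = (u^2 - 5*u - 14)/(u - 8)
(4) = (3*c^2 + 3*c)/(3*c + 5)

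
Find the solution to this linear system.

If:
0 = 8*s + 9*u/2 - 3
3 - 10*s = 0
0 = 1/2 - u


Then:
No Solution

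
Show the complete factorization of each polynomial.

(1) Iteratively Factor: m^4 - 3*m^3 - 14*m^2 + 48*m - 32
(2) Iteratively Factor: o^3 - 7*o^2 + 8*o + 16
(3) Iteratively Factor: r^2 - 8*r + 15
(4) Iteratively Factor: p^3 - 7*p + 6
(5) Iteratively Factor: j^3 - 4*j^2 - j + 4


(1) = (m - 1)*(m^3 - 2*m^2 - 16*m + 32) = (m - 1)*(m + 4)*(m^2 - 6*m + 8) = (m - 4)*(m - 1)*(m + 4)*(m - 2)
(2) = (o - 4)*(o^2 - 3*o - 4) = (o - 4)*(o + 1)*(o - 4)
(3) = (r - 3)*(r - 5)
(4) = (p + 3)*(p^2 - 3*p + 2) = (p - 2)*(p + 3)*(p - 1)
(5) = (j + 1)*(j^2 - 5*j + 4) = (j - 1)*(j + 1)*(j - 4)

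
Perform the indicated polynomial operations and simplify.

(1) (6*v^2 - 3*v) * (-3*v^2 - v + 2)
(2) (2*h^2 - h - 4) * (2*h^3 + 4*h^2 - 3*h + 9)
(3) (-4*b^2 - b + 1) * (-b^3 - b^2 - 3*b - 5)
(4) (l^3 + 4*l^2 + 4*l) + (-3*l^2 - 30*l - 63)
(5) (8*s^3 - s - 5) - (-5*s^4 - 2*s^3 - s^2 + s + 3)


(1) = -18*v^4 + 3*v^3 + 15*v^2 - 6*v
(2) = 4*h^5 + 6*h^4 - 18*h^3 + 5*h^2 + 3*h - 36
(3) = 4*b^5 + 5*b^4 + 12*b^3 + 22*b^2 + 2*b - 5
(4) = l^3 + l^2 - 26*l - 63
(5) = 5*s^4 + 10*s^3 + s^2 - 2*s - 8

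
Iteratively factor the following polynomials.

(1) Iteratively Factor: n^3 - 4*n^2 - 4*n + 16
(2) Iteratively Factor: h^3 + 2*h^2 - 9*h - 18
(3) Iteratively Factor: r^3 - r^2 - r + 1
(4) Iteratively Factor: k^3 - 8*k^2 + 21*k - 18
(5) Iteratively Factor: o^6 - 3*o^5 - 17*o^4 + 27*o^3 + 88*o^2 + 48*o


(1) = (n + 2)*(n^2 - 6*n + 8) = (n - 4)*(n + 2)*(n - 2)
(2) = (h - 3)*(h^2 + 5*h + 6) = (h - 3)*(h + 3)*(h + 2)
(3) = (r - 1)*(r^2 - 1) = (r - 1)^2*(r + 1)
(4) = (k - 2)*(k^2 - 6*k + 9) = (k - 3)*(k - 2)*(k - 3)
(5) = (o + 1)*(o^5 - 4*o^4 - 13*o^3 + 40*o^2 + 48*o) = (o + 1)^2*(o^4 - 5*o^3 - 8*o^2 + 48*o) = o*(o + 1)^2*(o^3 - 5*o^2 - 8*o + 48) = o*(o + 1)^2*(o + 3)*(o^2 - 8*o + 16) = o*(o - 4)*(o + 1)^2*(o + 3)*(o - 4)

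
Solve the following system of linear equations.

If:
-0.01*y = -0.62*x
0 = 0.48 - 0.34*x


Then:
x = 1.41
y = 87.53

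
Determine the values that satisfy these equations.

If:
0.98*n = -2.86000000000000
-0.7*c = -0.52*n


Then:
c = -2.17
n = -2.92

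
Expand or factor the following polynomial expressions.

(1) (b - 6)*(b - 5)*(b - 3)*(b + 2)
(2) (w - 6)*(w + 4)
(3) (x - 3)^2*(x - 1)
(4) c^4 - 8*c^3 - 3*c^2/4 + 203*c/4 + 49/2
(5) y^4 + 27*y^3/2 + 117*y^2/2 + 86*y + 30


(1) = b^4 - 12*b^3 + 35*b^2 + 36*b - 180
(2) = w^2 - 2*w - 24
(3) = x^3 - 7*x^2 + 15*x - 9
(4) = (c - 7)*(c - 7/2)*(c + 1/2)*(c + 2)
(5) = (y + 1/2)*(y + 2)*(y + 5)*(y + 6)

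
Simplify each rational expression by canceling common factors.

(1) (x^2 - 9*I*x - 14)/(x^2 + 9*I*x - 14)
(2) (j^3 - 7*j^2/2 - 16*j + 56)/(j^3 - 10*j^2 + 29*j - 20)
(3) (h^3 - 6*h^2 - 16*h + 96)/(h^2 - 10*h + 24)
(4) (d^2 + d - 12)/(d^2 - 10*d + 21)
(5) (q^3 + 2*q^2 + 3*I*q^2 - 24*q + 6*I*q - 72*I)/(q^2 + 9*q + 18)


(1) = (x^2 - 9*I*x - 14)/(x^2 + 9*I*x - 14)
(2) = (2*j^2 + j - 28)/(2*j^2 - 12*j + 10)
(3) = h + 4
(4) = (d + 4)/(d - 7)
(5) = (q^2 + q*(-4 + 3*I) - 12*I)/(q + 3)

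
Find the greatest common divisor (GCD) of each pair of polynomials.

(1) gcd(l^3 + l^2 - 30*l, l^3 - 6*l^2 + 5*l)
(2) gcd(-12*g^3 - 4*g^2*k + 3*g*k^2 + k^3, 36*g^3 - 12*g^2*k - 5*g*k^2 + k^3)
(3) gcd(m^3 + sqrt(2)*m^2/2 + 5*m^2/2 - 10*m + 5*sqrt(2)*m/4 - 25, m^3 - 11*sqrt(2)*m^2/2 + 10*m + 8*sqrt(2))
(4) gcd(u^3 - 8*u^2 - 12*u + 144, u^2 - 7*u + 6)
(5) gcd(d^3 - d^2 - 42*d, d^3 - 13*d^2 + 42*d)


(1) = l^2 - 5*l
(2) = 6*g^2 - g*k - k^2
(3) = m - 2*sqrt(2)
(4) = gcd((u - 6)^2*(u + 4), (u - 6)*(u - 1)) = u - 6
(5) = gcd(d*(d - 7)*(d + 6), d*(d - 7)*(d - 6)) = d^2 - 7*d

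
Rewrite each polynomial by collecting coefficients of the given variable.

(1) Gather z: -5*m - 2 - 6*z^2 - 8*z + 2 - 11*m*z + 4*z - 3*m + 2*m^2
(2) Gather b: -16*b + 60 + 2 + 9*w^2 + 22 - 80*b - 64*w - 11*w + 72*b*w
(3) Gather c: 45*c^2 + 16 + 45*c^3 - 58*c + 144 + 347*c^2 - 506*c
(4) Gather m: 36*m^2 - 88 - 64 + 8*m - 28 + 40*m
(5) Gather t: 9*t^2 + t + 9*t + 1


(1) = 2*m^2 - 8*m - 6*z^2 + z*(-11*m - 4)
(2) = b*(72*w - 96) + 9*w^2 - 75*w + 84
(3) = 45*c^3 + 392*c^2 - 564*c + 160
(4) = 36*m^2 + 48*m - 180
(5) = 9*t^2 + 10*t + 1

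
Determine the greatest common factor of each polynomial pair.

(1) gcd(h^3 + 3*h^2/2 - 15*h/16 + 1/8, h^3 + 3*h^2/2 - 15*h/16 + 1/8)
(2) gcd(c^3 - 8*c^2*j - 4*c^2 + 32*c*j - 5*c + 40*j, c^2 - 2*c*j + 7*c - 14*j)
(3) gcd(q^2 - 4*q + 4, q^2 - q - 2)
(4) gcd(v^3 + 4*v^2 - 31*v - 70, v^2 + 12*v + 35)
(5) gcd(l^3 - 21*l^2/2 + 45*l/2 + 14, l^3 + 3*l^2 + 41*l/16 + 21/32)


(1) = gcd((h - 1/4)^2*(h + 2), (h - 1/4)^2*(h + 2)) = h^3 + 3*h^2/2 - 15*h/16 + 1/8
(2) = 1
(3) = gcd((q - 2)^2, (q - 2)*(q + 1)) = q - 2
(4) = gcd((v - 5)*(v + 2)*(v + 7), (v + 5)*(v + 7)) = v + 7
(5) = l + 1/2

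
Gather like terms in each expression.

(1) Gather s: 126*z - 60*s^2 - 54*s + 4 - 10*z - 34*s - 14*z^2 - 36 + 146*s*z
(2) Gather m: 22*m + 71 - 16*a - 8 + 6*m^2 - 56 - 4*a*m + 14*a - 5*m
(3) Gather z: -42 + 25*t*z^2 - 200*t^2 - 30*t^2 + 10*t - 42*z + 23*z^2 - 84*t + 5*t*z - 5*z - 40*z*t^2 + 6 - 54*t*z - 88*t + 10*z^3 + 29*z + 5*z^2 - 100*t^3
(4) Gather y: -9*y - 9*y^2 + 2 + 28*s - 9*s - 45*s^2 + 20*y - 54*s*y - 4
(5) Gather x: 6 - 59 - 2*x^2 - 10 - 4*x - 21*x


(1) = -60*s^2 + s*(146*z - 88) - 14*z^2 + 116*z - 32
(2) = -2*a + 6*m^2 + m*(17 - 4*a) + 7
(3) = -100*t^3 - 230*t^2 - 162*t + 10*z^3 + z^2*(25*t + 28) + z*(-40*t^2 - 49*t - 18) - 36
(4) = -45*s^2 + 19*s - 9*y^2 + y*(11 - 54*s) - 2
(5) = -2*x^2 - 25*x - 63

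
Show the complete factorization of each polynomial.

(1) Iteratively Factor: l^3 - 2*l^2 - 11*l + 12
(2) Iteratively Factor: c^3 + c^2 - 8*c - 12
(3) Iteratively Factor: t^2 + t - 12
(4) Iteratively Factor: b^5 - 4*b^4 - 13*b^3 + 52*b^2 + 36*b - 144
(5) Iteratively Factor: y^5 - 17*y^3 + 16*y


(1) = (l - 1)*(l^2 - l - 12) = (l - 1)*(l + 3)*(l - 4)
(2) = (c + 2)*(c^2 - c - 6) = (c + 2)^2*(c - 3)
(3) = (t - 3)*(t + 4)
(4) = (b - 4)*(b^4 - 13*b^2 + 36) = (b - 4)*(b - 2)*(b^3 + 2*b^2 - 9*b - 18) = (b - 4)*(b - 2)*(b + 3)*(b^2 - b - 6) = (b - 4)*(b - 3)*(b - 2)*(b + 3)*(b + 2)
(5) = (y - 4)*(y^4 + 4*y^3 - y^2 - 4*y) = (y - 4)*(y + 4)*(y^3 - y) = (y - 4)*(y - 1)*(y + 4)*(y^2 + y) = y*(y - 4)*(y - 1)*(y + 4)*(y + 1)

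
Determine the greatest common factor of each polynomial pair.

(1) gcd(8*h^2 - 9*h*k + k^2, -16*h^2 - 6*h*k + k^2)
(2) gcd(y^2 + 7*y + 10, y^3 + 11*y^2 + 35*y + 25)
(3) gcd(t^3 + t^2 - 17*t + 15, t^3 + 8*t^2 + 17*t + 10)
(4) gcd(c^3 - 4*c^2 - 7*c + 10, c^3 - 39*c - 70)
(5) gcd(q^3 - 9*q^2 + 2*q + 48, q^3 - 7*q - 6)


(1) = gcd((-8*h + k)*(-h + k), (-8*h + k)*(2*h + k)) = 8*h - k
(2) = y + 5
(3) = gcd((t - 3)*(t - 1)*(t + 5), (t + 1)*(t + 2)*(t + 5)) = t + 5
(4) = gcd((c - 5)*(c - 1)*(c + 2), (c - 7)*(c + 2)*(c + 5)) = c + 2
(5) = gcd((q - 8)*(q - 3)*(q + 2), (q - 3)*(q + 1)*(q + 2)) = q^2 - q - 6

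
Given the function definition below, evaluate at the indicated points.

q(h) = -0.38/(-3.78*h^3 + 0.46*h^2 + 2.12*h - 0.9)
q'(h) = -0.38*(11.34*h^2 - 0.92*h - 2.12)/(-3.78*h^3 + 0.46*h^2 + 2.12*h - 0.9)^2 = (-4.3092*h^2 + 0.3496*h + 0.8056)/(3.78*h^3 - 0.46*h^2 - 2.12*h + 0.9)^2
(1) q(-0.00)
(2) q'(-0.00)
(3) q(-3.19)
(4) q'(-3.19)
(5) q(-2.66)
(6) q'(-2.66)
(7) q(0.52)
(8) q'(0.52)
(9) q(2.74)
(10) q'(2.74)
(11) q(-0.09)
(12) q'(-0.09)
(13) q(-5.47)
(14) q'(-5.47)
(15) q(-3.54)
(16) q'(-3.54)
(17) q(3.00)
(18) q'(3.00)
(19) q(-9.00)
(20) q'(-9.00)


(1) = 0.42
(2) = 0.99
(3) = -0.00
(4) = -0.00
(5) = -0.01
(6) = -0.01
(7) = 1.86
(8) = -4.24
(9) = 0.01
(10) = -0.01
(11) = 0.35
(12) = 0.63
(13) = -0.00
(14) = -0.00
(15) = -0.00
(16) = -0.00
(17) = 0.00
(18) = -0.00
(19) = -0.00
(20) = -0.00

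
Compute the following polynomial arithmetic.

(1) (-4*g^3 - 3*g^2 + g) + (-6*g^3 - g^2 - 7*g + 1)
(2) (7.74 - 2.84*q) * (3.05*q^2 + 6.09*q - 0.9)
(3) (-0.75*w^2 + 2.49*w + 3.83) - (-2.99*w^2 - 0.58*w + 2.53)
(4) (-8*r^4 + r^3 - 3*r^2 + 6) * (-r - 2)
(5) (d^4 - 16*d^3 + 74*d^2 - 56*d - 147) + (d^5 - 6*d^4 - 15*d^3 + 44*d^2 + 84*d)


(1) = -10*g^3 - 4*g^2 - 6*g + 1
(2) = -8.662*q^3 + 6.3114*q^2 + 49.6926*q - 6.966
(3) = 2.24*w^2 + 3.07*w + 1.3
(4) = 8*r^5 + 15*r^4 + r^3 + 6*r^2 - 6*r - 12
(5) = d^5 - 5*d^4 - 31*d^3 + 118*d^2 + 28*d - 147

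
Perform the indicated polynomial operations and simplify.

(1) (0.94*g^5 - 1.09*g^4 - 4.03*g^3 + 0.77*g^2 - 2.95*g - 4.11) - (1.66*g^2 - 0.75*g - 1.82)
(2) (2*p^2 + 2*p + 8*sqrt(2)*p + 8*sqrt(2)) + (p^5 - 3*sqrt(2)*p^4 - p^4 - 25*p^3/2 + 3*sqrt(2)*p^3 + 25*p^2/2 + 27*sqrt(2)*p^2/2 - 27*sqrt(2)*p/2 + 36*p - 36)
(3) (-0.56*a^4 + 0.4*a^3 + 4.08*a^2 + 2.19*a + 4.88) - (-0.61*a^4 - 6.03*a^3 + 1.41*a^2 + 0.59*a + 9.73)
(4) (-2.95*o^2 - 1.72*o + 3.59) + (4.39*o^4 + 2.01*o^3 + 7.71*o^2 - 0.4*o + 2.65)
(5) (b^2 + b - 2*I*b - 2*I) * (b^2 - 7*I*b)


(1) = 0.94*g^5 - 1.09*g^4 - 4.03*g^3 - 0.89*g^2 - 2.2*g - 2.29
(2) = p^5 - 3*sqrt(2)*p^4 - p^4 - 25*p^3/2 + 3*sqrt(2)*p^3 + 29*p^2/2 + 27*sqrt(2)*p^2/2 - 11*sqrt(2)*p/2 + 38*p - 36 + 8*sqrt(2)
(3) = 0.05*a^4 + 6.43*a^3 + 2.67*a^2 + 1.6*a - 4.85
(4) = 4.39*o^4 + 2.01*o^3 + 4.76*o^2 - 2.12*o + 6.24
(5) = b^4 + b^3 - 9*I*b^3 - 14*b^2 - 9*I*b^2 - 14*b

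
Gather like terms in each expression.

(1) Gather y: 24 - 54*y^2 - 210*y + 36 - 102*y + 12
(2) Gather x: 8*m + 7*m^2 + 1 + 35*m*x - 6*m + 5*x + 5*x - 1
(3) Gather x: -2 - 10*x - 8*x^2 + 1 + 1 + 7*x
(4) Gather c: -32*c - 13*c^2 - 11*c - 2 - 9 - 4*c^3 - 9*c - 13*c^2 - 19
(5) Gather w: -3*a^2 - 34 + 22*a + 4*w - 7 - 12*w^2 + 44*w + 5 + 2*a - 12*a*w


(1) = -54*y^2 - 312*y + 72
(2) = 7*m^2 + 2*m + x*(35*m + 10)
(3) = -8*x^2 - 3*x
(4) = -4*c^3 - 26*c^2 - 52*c - 30
(5) = -3*a^2 + 24*a - 12*w^2 + w*(48 - 12*a) - 36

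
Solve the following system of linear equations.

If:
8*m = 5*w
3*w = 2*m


Then:
m = 0
w = 0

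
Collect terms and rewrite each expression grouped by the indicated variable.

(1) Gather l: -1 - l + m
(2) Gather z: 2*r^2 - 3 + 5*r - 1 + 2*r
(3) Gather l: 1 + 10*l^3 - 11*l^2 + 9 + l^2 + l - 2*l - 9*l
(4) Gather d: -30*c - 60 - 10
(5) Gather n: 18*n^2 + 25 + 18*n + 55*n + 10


(1) = -l + m - 1
(2) = 2*r^2 + 7*r - 4
(3) = 10*l^3 - 10*l^2 - 10*l + 10
(4) = -30*c - 70
(5) = 18*n^2 + 73*n + 35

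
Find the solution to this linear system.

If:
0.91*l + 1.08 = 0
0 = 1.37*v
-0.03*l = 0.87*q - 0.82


Then:
l = -1.19
q = 0.98
v = 0.00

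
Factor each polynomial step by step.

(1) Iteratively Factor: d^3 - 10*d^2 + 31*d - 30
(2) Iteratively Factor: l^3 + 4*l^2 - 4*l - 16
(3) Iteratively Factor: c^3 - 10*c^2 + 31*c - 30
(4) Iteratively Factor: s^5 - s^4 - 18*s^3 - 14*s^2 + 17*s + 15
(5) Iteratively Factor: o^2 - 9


(1) = (d - 3)*(d^2 - 7*d + 10) = (d - 5)*(d - 3)*(d - 2)
(2) = (l - 2)*(l^2 + 6*l + 8) = (l - 2)*(l + 2)*(l + 4)
(3) = (c - 2)*(c^2 - 8*c + 15) = (c - 5)*(c - 2)*(c - 3)
(4) = (s + 3)*(s^4 - 4*s^3 - 6*s^2 + 4*s + 5) = (s - 1)*(s + 3)*(s^3 - 3*s^2 - 9*s - 5) = (s - 1)*(s + 1)*(s + 3)*(s^2 - 4*s - 5) = (s - 5)*(s - 1)*(s + 1)*(s + 3)*(s + 1)
(5) = (o + 3)*(o - 3)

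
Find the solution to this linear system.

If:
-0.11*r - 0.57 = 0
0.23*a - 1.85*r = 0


Then:
a = -41.68
r = -5.18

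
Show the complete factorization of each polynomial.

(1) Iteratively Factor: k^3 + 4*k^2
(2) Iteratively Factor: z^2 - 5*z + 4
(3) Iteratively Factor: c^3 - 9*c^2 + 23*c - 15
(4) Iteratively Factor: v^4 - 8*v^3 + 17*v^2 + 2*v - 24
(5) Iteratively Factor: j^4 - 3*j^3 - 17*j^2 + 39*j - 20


(1) = (k)*(k^2 + 4*k) = k*(k + 4)*(k)
(2) = (z - 1)*(z - 4)
(3) = (c - 5)*(c^2 - 4*c + 3) = (c - 5)*(c - 1)*(c - 3)
(4) = (v - 2)*(v^3 - 6*v^2 + 5*v + 12) = (v - 2)*(v + 1)*(v^2 - 7*v + 12) = (v - 3)*(v - 2)*(v + 1)*(v - 4)
(5) = (j - 5)*(j^3 + 2*j^2 - 7*j + 4) = (j - 5)*(j + 4)*(j^2 - 2*j + 1) = (j - 5)*(j - 1)*(j + 4)*(j - 1)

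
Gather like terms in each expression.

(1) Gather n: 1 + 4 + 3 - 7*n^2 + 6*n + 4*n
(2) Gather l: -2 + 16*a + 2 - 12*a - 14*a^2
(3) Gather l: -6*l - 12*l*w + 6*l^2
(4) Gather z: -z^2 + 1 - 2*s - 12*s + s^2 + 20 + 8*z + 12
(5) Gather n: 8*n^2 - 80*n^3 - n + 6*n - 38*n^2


(1) = -7*n^2 + 10*n + 8
(2) = -14*a^2 + 4*a
(3) = 6*l^2 + l*(-12*w - 6)
(4) = s^2 - 14*s - z^2 + 8*z + 33
(5) = -80*n^3 - 30*n^2 + 5*n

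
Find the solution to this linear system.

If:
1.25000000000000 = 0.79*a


Then:
a = 1.58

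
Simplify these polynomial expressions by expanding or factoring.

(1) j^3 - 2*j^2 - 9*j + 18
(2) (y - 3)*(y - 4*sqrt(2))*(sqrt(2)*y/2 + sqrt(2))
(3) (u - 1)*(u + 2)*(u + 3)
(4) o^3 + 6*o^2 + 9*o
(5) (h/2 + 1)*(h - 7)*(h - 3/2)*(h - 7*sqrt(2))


(1) = (j - 3)*(j - 2)*(j + 3)
(2) = sqrt(2)*y^3/2 - 4*y^2 - sqrt(2)*y^2/2 - 3*sqrt(2)*y + 4*y + 24
(3) = u^3 + 4*u^2 + u - 6
(4) = o*(o + 3)^2
(5) = h^4/2 - 7*sqrt(2)*h^3/2 - 13*h^3/4 - 13*h^2/4 + 91*sqrt(2)*h^2/4 + 21*h/2 + 91*sqrt(2)*h/4 - 147*sqrt(2)/2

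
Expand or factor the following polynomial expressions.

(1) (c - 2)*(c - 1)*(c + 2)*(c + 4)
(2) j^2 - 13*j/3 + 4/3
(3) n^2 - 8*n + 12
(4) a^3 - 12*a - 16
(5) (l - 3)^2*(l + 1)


(1) = c^4 + 3*c^3 - 8*c^2 - 12*c + 16
(2) = (j - 4)*(j - 1/3)
(3) = (n - 6)*(n - 2)
(4) = (a - 4)*(a + 2)^2
(5) = l^3 - 5*l^2 + 3*l + 9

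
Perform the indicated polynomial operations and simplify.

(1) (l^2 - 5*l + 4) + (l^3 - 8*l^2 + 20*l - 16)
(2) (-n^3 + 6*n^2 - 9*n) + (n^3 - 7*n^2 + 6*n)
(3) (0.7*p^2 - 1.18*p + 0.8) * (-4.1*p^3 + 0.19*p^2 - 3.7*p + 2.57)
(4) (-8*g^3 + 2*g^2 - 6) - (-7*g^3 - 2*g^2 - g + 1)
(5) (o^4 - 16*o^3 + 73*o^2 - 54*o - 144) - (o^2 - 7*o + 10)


(1) = l^3 - 7*l^2 + 15*l - 12
(2) = -n^2 - 3*n
(3) = -2.87*p^5 + 4.971*p^4 - 6.0942*p^3 + 6.317*p^2 - 5.9926*p + 2.056
(4) = -g^3 + 4*g^2 + g - 7
(5) = o^4 - 16*o^3 + 72*o^2 - 47*o - 154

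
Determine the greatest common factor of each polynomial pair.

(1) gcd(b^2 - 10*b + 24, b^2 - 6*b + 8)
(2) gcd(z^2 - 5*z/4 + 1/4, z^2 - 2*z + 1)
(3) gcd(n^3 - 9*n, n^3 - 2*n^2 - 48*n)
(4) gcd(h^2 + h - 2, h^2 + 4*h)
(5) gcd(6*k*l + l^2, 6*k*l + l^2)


(1) = gcd((b - 6)*(b - 4), (b - 4)*(b - 2)) = b - 4
(2) = z - 1
(3) = gcd(n*(n - 3)*(n + 3), n*(n - 8)*(n + 6)) = n
(4) = gcd((h - 1)*(h + 2), h*(h + 4)) = 1
(5) = gcd(l*(6*k + l), l*(6*k + l)) = 6*k*l + l^2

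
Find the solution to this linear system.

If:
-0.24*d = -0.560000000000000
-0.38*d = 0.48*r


Then:
d = 2.33
r = -1.85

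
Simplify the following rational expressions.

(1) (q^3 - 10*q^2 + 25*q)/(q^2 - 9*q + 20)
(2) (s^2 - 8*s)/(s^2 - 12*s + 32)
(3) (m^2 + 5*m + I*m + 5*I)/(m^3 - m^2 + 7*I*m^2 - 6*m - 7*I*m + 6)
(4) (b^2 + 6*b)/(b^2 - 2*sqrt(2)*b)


(1) = (q^2 - 5*q)/(q - 4)
(2) = s/(s - 4)
(3) = (m + 5)/(m^2 + m*(-1 + 6*I) - 6*I)
(4) = (b + 6)/(b - 2*sqrt(2))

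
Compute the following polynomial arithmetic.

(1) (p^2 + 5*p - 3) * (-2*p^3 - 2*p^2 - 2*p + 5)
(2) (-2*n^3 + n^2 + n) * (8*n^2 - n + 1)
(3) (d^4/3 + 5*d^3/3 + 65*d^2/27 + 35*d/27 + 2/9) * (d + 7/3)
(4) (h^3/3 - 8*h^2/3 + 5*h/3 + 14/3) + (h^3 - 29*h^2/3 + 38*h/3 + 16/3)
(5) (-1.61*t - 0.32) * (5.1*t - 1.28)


(1) = -2*p^5 - 12*p^4 - 6*p^3 + p^2 + 31*p - 15
(2) = -16*n^5 + 10*n^4 + 5*n^3 + n
(3) = d^5/3 + 22*d^4/9 + 170*d^3/27 + 560*d^2/81 + 263*d/81 + 14/27
(4) = 4*h^3/3 - 37*h^2/3 + 43*h/3 + 10
(5) = -8.211*t^2 + 0.4288*t + 0.4096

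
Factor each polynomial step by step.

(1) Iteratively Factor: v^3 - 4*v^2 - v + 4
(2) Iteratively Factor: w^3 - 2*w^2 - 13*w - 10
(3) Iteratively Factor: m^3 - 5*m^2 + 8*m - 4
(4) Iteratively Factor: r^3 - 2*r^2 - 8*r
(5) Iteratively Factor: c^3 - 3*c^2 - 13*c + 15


(1) = (v - 1)*(v^2 - 3*v - 4) = (v - 4)*(v - 1)*(v + 1)
(2) = (w + 1)*(w^2 - 3*w - 10) = (w + 1)*(w + 2)*(w - 5)
(3) = (m - 1)*(m^2 - 4*m + 4) = (m - 2)*(m - 1)*(m - 2)
(4) = (r - 4)*(r^2 + 2*r) = r*(r - 4)*(r + 2)
(5) = (c - 5)*(c^2 + 2*c - 3) = (c - 5)*(c - 1)*(c + 3)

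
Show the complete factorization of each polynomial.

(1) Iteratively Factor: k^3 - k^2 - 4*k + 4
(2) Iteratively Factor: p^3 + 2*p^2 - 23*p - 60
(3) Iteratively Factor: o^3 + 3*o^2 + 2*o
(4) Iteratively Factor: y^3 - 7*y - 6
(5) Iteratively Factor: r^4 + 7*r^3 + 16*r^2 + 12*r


(1) = (k - 1)*(k^2 - 4) = (k - 2)*(k - 1)*(k + 2)
(2) = (p + 3)*(p^2 - p - 20) = (p - 5)*(p + 3)*(p + 4)
(3) = (o + 2)*(o^2 + o) = (o + 1)*(o + 2)*(o)
(4) = (y - 3)*(y^2 + 3*y + 2) = (y - 3)*(y + 2)*(y + 1)
(5) = (r)*(r^3 + 7*r^2 + 16*r + 12) = r*(r + 3)*(r^2 + 4*r + 4) = r*(r + 2)*(r + 3)*(r + 2)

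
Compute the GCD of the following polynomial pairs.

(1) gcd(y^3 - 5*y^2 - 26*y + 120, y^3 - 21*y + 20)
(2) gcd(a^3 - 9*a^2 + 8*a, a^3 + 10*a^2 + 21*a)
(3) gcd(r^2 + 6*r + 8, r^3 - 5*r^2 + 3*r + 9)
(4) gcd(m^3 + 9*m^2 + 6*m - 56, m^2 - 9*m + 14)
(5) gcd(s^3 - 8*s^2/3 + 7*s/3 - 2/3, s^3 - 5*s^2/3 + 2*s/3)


(1) = y^2 + y - 20
(2) = gcd(a*(a - 8)*(a - 1), a*(a + 3)*(a + 7)) = a
(3) = gcd((r + 2)*(r + 4), (r - 3)^2*(r + 1)) = 1
(4) = gcd((m - 2)*(m + 4)*(m + 7), (m - 7)*(m - 2)) = m - 2
(5) = gcd((s - 1)^2*(s - 2/3), s*(s - 1)*(s - 2/3)) = s^2 - 5*s/3 + 2/3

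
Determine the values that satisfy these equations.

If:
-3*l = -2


Then:
l = 2/3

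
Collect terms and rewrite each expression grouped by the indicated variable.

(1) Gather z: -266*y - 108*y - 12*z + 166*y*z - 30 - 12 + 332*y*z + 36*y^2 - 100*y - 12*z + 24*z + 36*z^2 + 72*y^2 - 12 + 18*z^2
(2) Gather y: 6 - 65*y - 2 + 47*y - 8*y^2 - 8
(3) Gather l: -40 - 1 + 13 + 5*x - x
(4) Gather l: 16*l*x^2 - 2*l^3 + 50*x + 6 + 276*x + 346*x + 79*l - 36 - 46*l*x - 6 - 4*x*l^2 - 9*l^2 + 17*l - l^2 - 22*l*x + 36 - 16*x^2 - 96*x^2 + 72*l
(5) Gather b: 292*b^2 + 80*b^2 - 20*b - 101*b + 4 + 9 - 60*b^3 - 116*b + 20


(1) = 108*y^2 + 498*y*z - 474*y + 54*z^2 - 54
(2) = -8*y^2 - 18*y - 4
(3) = 4*x - 28
(4) = -2*l^3 + l^2*(-4*x - 10) + l*(16*x^2 - 68*x + 168) - 112*x^2 + 672*x
(5) = -60*b^3 + 372*b^2 - 237*b + 33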